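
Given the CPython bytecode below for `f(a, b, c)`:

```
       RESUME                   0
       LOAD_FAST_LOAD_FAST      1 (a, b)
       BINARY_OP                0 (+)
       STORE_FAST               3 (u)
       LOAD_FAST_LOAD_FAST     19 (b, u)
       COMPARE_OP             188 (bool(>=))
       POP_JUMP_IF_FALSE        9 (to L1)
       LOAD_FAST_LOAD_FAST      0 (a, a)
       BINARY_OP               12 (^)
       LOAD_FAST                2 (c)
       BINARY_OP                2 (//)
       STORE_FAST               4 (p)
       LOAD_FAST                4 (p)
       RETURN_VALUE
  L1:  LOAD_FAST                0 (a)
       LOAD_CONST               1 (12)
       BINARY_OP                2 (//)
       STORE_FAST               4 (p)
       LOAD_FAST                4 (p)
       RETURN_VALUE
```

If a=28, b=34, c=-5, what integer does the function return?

2

LOAD_FAST_LOAD_FAST a,b → push 28,34. Stack: [28, 34]
BINARY_OP + → 28 + 34 = 62. Stack: [62]
STORE_FAST u → u=62. Stack: []
LOAD_FAST_LOAD_FAST b,u → push 34,62. Stack: [34, 62]
COMPARE_OP bool(>=) → 34 vs 62 = False. Stack: [False]
POP_JUMP_IF_FALSE → pop False; jump. Stack: []
LOAD_FAST a → push 28. Stack: [28]
LOAD_CONST → push 12. Stack: [28, 12]
BINARY_OP // → 28 // 12 = 2. Stack: [2]
STORE_FAST p → p=2. Stack: []
LOAD_FAST p → push 2. Stack: [2]
RETURN_VALUE → return 2.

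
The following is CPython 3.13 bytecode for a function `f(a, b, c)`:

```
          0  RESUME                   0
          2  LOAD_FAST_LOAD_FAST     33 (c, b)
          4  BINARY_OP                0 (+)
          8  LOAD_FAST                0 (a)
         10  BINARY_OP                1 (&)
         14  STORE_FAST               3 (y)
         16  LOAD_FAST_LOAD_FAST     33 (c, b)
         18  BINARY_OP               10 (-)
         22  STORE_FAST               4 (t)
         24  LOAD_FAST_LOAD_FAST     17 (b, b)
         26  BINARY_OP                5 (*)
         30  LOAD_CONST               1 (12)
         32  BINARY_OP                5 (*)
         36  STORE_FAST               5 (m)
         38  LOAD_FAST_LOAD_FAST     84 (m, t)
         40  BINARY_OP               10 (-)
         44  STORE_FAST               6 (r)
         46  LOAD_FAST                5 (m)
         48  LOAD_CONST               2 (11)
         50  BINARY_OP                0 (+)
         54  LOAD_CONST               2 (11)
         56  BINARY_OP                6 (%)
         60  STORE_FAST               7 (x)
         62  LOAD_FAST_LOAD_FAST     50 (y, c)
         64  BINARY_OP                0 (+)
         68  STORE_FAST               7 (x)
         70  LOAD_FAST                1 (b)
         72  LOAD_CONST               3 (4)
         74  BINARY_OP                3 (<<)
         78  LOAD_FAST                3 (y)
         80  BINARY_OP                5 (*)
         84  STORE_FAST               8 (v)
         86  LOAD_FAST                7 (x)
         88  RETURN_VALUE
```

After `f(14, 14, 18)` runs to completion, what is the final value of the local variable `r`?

2348

LOAD_FAST_LOAD_FAST c,b → push 18,14. Stack: [18, 14]
BINARY_OP + → 18 + 14 = 32. Stack: [32]
LOAD_FAST a → push 14. Stack: [32, 14]
BINARY_OP & → 32 & 14 = 0. Stack: [0]
STORE_FAST y → y=0. Stack: []
LOAD_FAST_LOAD_FAST c,b → push 18,14. Stack: [18, 14]
BINARY_OP - → 18 - 14 = 4. Stack: [4]
STORE_FAST t → t=4. Stack: []
LOAD_FAST_LOAD_FAST b,b → push 14,14. Stack: [14, 14]
BINARY_OP * → 14 * 14 = 196. Stack: [196]
LOAD_CONST → push 12. Stack: [196, 12]
BINARY_OP * → 196 * 12 = 2352. Stack: [2352]
STORE_FAST m → m=2352. Stack: []
LOAD_FAST_LOAD_FAST m,t → push 2352,4. Stack: [2352, 4]
BINARY_OP - → 2352 - 4 = 2348. Stack: [2348]
STORE_FAST r → r=2348. Stack: []
LOAD_FAST m → push 2352. Stack: [2352]
LOAD_CONST → push 11. Stack: [2352, 11]
BINARY_OP + → 2352 + 11 = 2363. Stack: [2363]
LOAD_CONST → push 11. Stack: [2363, 11]
BINARY_OP % → 2363 % 11 = 9. Stack: [9]
STORE_FAST x → x=9. Stack: []
LOAD_FAST_LOAD_FAST y,c → push 0,18. Stack: [0, 18]
BINARY_OP + → 0 + 18 = 18. Stack: [18]
STORE_FAST x → x=18. Stack: []
LOAD_FAST b → push 14. Stack: [14]
LOAD_CONST → push 4. Stack: [14, 4]
BINARY_OP << → 14 << 4 = 224. Stack: [224]
LOAD_FAST y → push 0. Stack: [224, 0]
BINARY_OP * → 224 * 0 = 0. Stack: [0]
STORE_FAST v → v=0. Stack: []
LOAD_FAST x → push 18. Stack: [18]
RETURN_VALUE → return 18.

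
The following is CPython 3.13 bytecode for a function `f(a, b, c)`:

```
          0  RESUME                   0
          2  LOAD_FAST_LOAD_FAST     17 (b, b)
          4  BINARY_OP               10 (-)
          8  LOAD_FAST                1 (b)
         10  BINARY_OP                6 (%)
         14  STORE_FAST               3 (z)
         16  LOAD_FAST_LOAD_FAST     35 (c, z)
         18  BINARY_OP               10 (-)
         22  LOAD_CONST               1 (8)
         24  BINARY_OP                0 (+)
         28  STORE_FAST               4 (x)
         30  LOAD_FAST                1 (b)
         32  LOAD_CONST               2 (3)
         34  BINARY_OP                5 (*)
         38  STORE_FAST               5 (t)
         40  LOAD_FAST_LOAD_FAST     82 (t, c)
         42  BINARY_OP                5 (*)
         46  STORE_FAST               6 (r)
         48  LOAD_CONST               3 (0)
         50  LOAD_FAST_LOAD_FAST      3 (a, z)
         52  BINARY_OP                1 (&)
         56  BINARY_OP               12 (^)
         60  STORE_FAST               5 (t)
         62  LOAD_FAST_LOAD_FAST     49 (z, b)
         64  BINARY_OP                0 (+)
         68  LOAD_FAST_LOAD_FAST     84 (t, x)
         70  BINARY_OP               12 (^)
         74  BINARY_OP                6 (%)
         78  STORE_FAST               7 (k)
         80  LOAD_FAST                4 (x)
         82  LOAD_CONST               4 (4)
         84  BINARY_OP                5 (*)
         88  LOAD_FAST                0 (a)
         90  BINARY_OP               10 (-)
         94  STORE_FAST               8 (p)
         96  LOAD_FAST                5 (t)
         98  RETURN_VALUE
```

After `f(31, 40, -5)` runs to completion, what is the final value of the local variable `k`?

LOAD_FAST_LOAD_FAST b,b → push 40,40. Stack: [40, 40]
BINARY_OP - → 40 - 40 = 0. Stack: [0]
LOAD_FAST b → push 40. Stack: [0, 40]
BINARY_OP % → 0 % 40 = 0. Stack: [0]
STORE_FAST z → z=0. Stack: []
LOAD_FAST_LOAD_FAST c,z → push -5,0. Stack: [-5, 0]
BINARY_OP - → -5 - 0 = -5. Stack: [-5]
LOAD_CONST → push 8. Stack: [-5, 8]
BINARY_OP + → -5 + 8 = 3. Stack: [3]
STORE_FAST x → x=3. Stack: []
LOAD_FAST b → push 40. Stack: [40]
LOAD_CONST → push 3. Stack: [40, 3]
BINARY_OP * → 40 * 3 = 120. Stack: [120]
STORE_FAST t → t=120. Stack: []
LOAD_FAST_LOAD_FAST t,c → push 120,-5. Stack: [120, -5]
BINARY_OP * → 120 * -5 = -600. Stack: [-600]
STORE_FAST r → r=-600. Stack: []
LOAD_CONST → push 0. Stack: [0]
LOAD_FAST_LOAD_FAST a,z → push 31,0. Stack: [0, 31, 0]
BINARY_OP & → 31 & 0 = 0. Stack: [0, 0]
BINARY_OP ^ → 0 ^ 0 = 0. Stack: [0]
STORE_FAST t → t=0. Stack: []
LOAD_FAST_LOAD_FAST z,b → push 0,40. Stack: [0, 40]
BINARY_OP + → 0 + 40 = 40. Stack: [40]
LOAD_FAST_LOAD_FAST t,x → push 0,3. Stack: [40, 0, 3]
BINARY_OP ^ → 0 ^ 3 = 3. Stack: [40, 3]
BINARY_OP % → 40 % 3 = 1. Stack: [1]
STORE_FAST k → k=1. Stack: []
LOAD_FAST x → push 3. Stack: [3]
LOAD_CONST → push 4. Stack: [3, 4]
BINARY_OP * → 3 * 4 = 12. Stack: [12]
LOAD_FAST a → push 31. Stack: [12, 31]
BINARY_OP - → 12 - 31 = -19. Stack: [-19]
STORE_FAST p → p=-19. Stack: []
LOAD_FAST t → push 0. Stack: [0]
RETURN_VALUE → return 0.

1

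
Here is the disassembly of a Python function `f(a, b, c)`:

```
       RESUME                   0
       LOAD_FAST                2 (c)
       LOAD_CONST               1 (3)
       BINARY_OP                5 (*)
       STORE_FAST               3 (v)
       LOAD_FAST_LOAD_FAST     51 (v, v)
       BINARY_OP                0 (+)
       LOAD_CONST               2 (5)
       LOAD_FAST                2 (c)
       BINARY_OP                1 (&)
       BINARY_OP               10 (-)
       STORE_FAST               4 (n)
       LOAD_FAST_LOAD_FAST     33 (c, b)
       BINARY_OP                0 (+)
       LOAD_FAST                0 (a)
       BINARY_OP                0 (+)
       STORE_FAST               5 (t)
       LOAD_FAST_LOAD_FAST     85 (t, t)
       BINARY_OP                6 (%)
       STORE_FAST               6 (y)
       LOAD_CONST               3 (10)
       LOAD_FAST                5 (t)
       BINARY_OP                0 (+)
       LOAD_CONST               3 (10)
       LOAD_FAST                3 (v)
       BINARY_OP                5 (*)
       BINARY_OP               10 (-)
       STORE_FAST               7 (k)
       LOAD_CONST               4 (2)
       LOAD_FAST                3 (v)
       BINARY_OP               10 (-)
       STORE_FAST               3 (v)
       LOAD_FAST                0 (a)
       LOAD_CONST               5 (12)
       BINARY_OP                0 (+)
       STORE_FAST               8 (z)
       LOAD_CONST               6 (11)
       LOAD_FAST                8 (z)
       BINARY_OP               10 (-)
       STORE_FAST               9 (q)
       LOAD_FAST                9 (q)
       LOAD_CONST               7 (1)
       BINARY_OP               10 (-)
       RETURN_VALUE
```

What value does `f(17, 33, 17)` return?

-19

LOAD_FAST c → push 17. Stack: [17]
LOAD_CONST → push 3. Stack: [17, 3]
BINARY_OP * → 17 * 3 = 51. Stack: [51]
STORE_FAST v → v=51. Stack: []
LOAD_FAST_LOAD_FAST v,v → push 51,51. Stack: [51, 51]
BINARY_OP + → 51 + 51 = 102. Stack: [102]
LOAD_CONST → push 5. Stack: [102, 5]
LOAD_FAST c → push 17. Stack: [102, 5, 17]
BINARY_OP & → 5 & 17 = 1. Stack: [102, 1]
BINARY_OP - → 102 - 1 = 101. Stack: [101]
STORE_FAST n → n=101. Stack: []
LOAD_FAST_LOAD_FAST c,b → push 17,33. Stack: [17, 33]
BINARY_OP + → 17 + 33 = 50. Stack: [50]
LOAD_FAST a → push 17. Stack: [50, 17]
BINARY_OP + → 50 + 17 = 67. Stack: [67]
STORE_FAST t → t=67. Stack: []
LOAD_FAST_LOAD_FAST t,t → push 67,67. Stack: [67, 67]
BINARY_OP % → 67 % 67 = 0. Stack: [0]
STORE_FAST y → y=0. Stack: []
LOAD_CONST → push 10. Stack: [10]
LOAD_FAST t → push 67. Stack: [10, 67]
BINARY_OP + → 10 + 67 = 77. Stack: [77]
LOAD_CONST → push 10. Stack: [77, 10]
LOAD_FAST v → push 51. Stack: [77, 10, 51]
BINARY_OP * → 10 * 51 = 510. Stack: [77, 510]
BINARY_OP - → 77 - 510 = -433. Stack: [-433]
STORE_FAST k → k=-433. Stack: []
LOAD_CONST → push 2. Stack: [2]
LOAD_FAST v → push 51. Stack: [2, 51]
BINARY_OP - → 2 - 51 = -49. Stack: [-49]
STORE_FAST v → v=-49. Stack: []
LOAD_FAST a → push 17. Stack: [17]
LOAD_CONST → push 12. Stack: [17, 12]
BINARY_OP + → 17 + 12 = 29. Stack: [29]
STORE_FAST z → z=29. Stack: []
LOAD_CONST → push 11. Stack: [11]
LOAD_FAST z → push 29. Stack: [11, 29]
BINARY_OP - → 11 - 29 = -18. Stack: [-18]
STORE_FAST q → q=-18. Stack: []
LOAD_FAST q → push -18. Stack: [-18]
LOAD_CONST → push 1. Stack: [-18, 1]
BINARY_OP - → -18 - 1 = -19. Stack: [-19]
RETURN_VALUE → return -19.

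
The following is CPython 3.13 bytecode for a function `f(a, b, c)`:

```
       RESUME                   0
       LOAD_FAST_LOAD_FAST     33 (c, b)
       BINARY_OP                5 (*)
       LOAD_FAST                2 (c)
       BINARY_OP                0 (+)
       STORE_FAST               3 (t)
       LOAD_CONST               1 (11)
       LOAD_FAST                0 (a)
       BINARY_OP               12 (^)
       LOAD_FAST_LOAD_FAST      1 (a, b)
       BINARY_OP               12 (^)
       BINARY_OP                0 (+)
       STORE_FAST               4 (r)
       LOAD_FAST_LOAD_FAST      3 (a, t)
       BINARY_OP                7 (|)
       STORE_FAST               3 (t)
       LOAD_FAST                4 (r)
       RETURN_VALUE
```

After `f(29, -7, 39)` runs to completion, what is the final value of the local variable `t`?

-225

LOAD_FAST_LOAD_FAST c,b → push 39,-7. Stack: [39, -7]
BINARY_OP * → 39 * -7 = -273. Stack: [-273]
LOAD_FAST c → push 39. Stack: [-273, 39]
BINARY_OP + → -273 + 39 = -234. Stack: [-234]
STORE_FAST t → t=-234. Stack: []
LOAD_CONST → push 11. Stack: [11]
LOAD_FAST a → push 29. Stack: [11, 29]
BINARY_OP ^ → 11 ^ 29 = 22. Stack: [22]
LOAD_FAST_LOAD_FAST a,b → push 29,-7. Stack: [22, 29, -7]
BINARY_OP ^ → 29 ^ -7 = -28. Stack: [22, -28]
BINARY_OP + → 22 + -28 = -6. Stack: [-6]
STORE_FAST r → r=-6. Stack: []
LOAD_FAST_LOAD_FAST a,t → push 29,-234. Stack: [29, -234]
BINARY_OP | → 29 | -234 = -225. Stack: [-225]
STORE_FAST t → t=-225. Stack: []
LOAD_FAST r → push -6. Stack: [-6]
RETURN_VALUE → return -6.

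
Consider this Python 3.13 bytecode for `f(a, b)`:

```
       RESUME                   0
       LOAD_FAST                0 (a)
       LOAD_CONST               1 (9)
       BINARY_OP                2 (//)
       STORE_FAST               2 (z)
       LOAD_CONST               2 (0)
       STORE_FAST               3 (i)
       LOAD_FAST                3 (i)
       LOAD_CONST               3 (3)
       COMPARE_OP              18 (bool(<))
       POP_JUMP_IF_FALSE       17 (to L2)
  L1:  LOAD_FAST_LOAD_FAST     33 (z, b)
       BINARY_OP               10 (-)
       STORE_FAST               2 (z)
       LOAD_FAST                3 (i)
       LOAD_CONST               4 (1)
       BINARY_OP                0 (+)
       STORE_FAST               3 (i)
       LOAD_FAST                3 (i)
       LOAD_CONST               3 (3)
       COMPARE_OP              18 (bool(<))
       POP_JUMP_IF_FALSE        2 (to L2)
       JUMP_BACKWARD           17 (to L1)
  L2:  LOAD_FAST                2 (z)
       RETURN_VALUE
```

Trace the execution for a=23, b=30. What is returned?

-88

LOAD_FAST a → push 23. Stack: [23]
LOAD_CONST → push 9. Stack: [23, 9]
BINARY_OP // → 23 // 9 = 2. Stack: [2]
STORE_FAST z → z=2. Stack: []
LOAD_CONST → push 0. Stack: [0]
STORE_FAST i → i=0. Stack: []
LOAD_FAST i → push 0. Stack: [0]
LOAD_CONST → push 3. Stack: [0, 3]
COMPARE_OP bool(<) → 0 vs 3 = True. Stack: [True]
POP_JUMP_IF_FALSE → pop True; no jump. Stack: []
LOAD_FAST_LOAD_FAST z,b → push 2,30. Stack: [2, 30]
BINARY_OP - → 2 - 30 = -28. Stack: [-28]
STORE_FAST z → z=-28. Stack: []
LOAD_FAST i → push 0. Stack: [0]
LOAD_CONST → push 1. Stack: [0, 1]
BINARY_OP + → 0 + 1 = 1. Stack: [1]
STORE_FAST i → i=1. Stack: []
LOAD_FAST i → push 1. Stack: [1]
LOAD_CONST → push 3. Stack: [1, 3]
COMPARE_OP bool(<) → 1 vs 3 = True. Stack: [True]
POP_JUMP_IF_FALSE → pop True; no jump. Stack: []
LOAD_FAST_LOAD_FAST z,b → push -28,30. Stack: [-28, 30]
BINARY_OP - → -28 - 30 = -58. Stack: [-58]
STORE_FAST z → z=-58. Stack: []
LOAD_FAST i → push 1. Stack: [1]
LOAD_CONST → push 1. Stack: [1, 1]
BINARY_OP + → 1 + 1 = 2. Stack: [2]
STORE_FAST i → i=2. Stack: []
LOAD_FAST i → push 2. Stack: [2]
LOAD_CONST → push 3. Stack: [2, 3]
COMPARE_OP bool(<) → 2 vs 3 = True. Stack: [True]
POP_JUMP_IF_FALSE → pop True; no jump. Stack: []
LOAD_FAST_LOAD_FAST z,b → push -58,30. Stack: [-58, 30]
BINARY_OP - → -58 - 30 = -88. Stack: [-88]
STORE_FAST z → z=-88. Stack: []
LOAD_FAST i → push 2. Stack: [2]
LOAD_CONST → push 1. Stack: [2, 1]
BINARY_OP + → 2 + 1 = 3. Stack: [3]
STORE_FAST i → i=3. Stack: []
LOAD_FAST i → push 3. Stack: [3]
LOAD_CONST → push 3. Stack: [3, 3]
COMPARE_OP bool(<) → 3 vs 3 = False. Stack: [False]
POP_JUMP_IF_FALSE → pop False; jump. Stack: []
LOAD_FAST z → push -88. Stack: [-88]
RETURN_VALUE → return -88.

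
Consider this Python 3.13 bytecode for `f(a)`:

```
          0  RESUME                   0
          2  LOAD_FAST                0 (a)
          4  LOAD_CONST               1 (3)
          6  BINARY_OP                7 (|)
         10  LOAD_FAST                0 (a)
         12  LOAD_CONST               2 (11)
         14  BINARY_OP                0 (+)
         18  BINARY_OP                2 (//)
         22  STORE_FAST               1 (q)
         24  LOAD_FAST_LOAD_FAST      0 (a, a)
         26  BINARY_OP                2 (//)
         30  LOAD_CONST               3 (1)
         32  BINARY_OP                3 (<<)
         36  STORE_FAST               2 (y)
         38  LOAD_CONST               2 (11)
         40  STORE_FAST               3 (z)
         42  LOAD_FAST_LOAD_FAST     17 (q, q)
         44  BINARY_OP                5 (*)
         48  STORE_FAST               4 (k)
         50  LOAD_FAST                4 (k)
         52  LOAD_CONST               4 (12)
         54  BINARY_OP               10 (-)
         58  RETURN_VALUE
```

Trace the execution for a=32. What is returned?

-12

LOAD_FAST a → push 32. Stack: [32]
LOAD_CONST → push 3. Stack: [32, 3]
BINARY_OP | → 32 | 3 = 35. Stack: [35]
LOAD_FAST a → push 32. Stack: [35, 32]
LOAD_CONST → push 11. Stack: [35, 32, 11]
BINARY_OP + → 32 + 11 = 43. Stack: [35, 43]
BINARY_OP // → 35 // 43 = 0. Stack: [0]
STORE_FAST q → q=0. Stack: []
LOAD_FAST_LOAD_FAST a,a → push 32,32. Stack: [32, 32]
BINARY_OP // → 32 // 32 = 1. Stack: [1]
LOAD_CONST → push 1. Stack: [1, 1]
BINARY_OP << → 1 << 1 = 2. Stack: [2]
STORE_FAST y → y=2. Stack: []
LOAD_CONST → push 11. Stack: [11]
STORE_FAST z → z=11. Stack: []
LOAD_FAST_LOAD_FAST q,q → push 0,0. Stack: [0, 0]
BINARY_OP * → 0 * 0 = 0. Stack: [0]
STORE_FAST k → k=0. Stack: []
LOAD_FAST k → push 0. Stack: [0]
LOAD_CONST → push 12. Stack: [0, 12]
BINARY_OP - → 0 - 12 = -12. Stack: [-12]
RETURN_VALUE → return -12.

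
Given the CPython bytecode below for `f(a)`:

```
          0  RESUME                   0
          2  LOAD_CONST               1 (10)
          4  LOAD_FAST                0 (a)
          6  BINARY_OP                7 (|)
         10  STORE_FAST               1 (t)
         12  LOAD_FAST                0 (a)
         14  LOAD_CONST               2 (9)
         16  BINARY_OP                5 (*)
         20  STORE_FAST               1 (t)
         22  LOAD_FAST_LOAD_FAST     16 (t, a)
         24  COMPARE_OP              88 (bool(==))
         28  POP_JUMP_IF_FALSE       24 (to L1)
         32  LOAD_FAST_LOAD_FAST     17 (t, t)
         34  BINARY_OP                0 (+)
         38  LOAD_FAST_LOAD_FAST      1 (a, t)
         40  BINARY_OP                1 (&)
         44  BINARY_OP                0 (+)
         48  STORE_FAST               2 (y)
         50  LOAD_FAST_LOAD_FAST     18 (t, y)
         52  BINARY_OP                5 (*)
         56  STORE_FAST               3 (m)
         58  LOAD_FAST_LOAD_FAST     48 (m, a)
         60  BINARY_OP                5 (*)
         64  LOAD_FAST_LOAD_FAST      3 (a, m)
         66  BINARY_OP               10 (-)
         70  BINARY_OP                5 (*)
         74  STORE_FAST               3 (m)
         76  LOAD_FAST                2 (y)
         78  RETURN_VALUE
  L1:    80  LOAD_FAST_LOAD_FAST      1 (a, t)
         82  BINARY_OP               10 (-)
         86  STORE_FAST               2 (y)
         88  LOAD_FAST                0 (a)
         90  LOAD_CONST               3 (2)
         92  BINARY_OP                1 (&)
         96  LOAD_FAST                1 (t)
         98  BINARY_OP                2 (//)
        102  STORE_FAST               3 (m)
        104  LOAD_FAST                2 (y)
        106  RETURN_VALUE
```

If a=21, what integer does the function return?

-168

LOAD_CONST → push 10. Stack: [10]
LOAD_FAST a → push 21. Stack: [10, 21]
BINARY_OP | → 10 | 21 = 31. Stack: [31]
STORE_FAST t → t=31. Stack: []
LOAD_FAST a → push 21. Stack: [21]
LOAD_CONST → push 9. Stack: [21, 9]
BINARY_OP * → 21 * 9 = 189. Stack: [189]
STORE_FAST t → t=189. Stack: []
LOAD_FAST_LOAD_FAST t,a → push 189,21. Stack: [189, 21]
COMPARE_OP bool(==) → 189 vs 21 = False. Stack: [False]
POP_JUMP_IF_FALSE → pop False; jump. Stack: []
LOAD_FAST_LOAD_FAST a,t → push 21,189. Stack: [21, 189]
BINARY_OP - → 21 - 189 = -168. Stack: [-168]
STORE_FAST y → y=-168. Stack: []
LOAD_FAST a → push 21. Stack: [21]
LOAD_CONST → push 2. Stack: [21, 2]
BINARY_OP & → 21 & 2 = 0. Stack: [0]
LOAD_FAST t → push 189. Stack: [0, 189]
BINARY_OP // → 0 // 189 = 0. Stack: [0]
STORE_FAST m → m=0. Stack: []
LOAD_FAST y → push -168. Stack: [-168]
RETURN_VALUE → return -168.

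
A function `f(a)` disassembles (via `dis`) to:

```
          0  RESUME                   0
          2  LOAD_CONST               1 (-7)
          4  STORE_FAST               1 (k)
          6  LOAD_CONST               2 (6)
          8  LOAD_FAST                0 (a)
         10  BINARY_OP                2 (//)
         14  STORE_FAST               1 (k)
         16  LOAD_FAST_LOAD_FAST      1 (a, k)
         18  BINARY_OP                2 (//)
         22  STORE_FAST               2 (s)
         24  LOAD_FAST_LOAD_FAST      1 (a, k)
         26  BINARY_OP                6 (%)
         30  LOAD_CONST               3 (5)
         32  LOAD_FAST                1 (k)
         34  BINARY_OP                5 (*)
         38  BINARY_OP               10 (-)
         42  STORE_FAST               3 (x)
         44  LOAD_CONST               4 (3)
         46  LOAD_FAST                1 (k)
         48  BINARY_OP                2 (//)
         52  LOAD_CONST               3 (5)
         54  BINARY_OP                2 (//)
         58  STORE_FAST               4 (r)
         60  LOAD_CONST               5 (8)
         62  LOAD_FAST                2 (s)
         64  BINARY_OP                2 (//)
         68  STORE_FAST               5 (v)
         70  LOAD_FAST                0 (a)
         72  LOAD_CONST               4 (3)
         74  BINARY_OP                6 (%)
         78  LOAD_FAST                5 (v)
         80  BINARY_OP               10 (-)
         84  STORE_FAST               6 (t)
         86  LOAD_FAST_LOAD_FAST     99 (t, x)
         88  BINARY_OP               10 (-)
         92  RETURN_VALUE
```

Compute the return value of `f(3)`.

LOAD_CONST → push -7. Stack: [-7]
STORE_FAST k → k=-7. Stack: []
LOAD_CONST → push 6. Stack: [6]
LOAD_FAST a → push 3. Stack: [6, 3]
BINARY_OP // → 6 // 3 = 2. Stack: [2]
STORE_FAST k → k=2. Stack: []
LOAD_FAST_LOAD_FAST a,k → push 3,2. Stack: [3, 2]
BINARY_OP // → 3 // 2 = 1. Stack: [1]
STORE_FAST s → s=1. Stack: []
LOAD_FAST_LOAD_FAST a,k → push 3,2. Stack: [3, 2]
BINARY_OP % → 3 % 2 = 1. Stack: [1]
LOAD_CONST → push 5. Stack: [1, 5]
LOAD_FAST k → push 2. Stack: [1, 5, 2]
BINARY_OP * → 5 * 2 = 10. Stack: [1, 10]
BINARY_OP - → 1 - 10 = -9. Stack: [-9]
STORE_FAST x → x=-9. Stack: []
LOAD_CONST → push 3. Stack: [3]
LOAD_FAST k → push 2. Stack: [3, 2]
BINARY_OP // → 3 // 2 = 1. Stack: [1]
LOAD_CONST → push 5. Stack: [1, 5]
BINARY_OP // → 1 // 5 = 0. Stack: [0]
STORE_FAST r → r=0. Stack: []
LOAD_CONST → push 8. Stack: [8]
LOAD_FAST s → push 1. Stack: [8, 1]
BINARY_OP // → 8 // 1 = 8. Stack: [8]
STORE_FAST v → v=8. Stack: []
LOAD_FAST a → push 3. Stack: [3]
LOAD_CONST → push 3. Stack: [3, 3]
BINARY_OP % → 3 % 3 = 0. Stack: [0]
LOAD_FAST v → push 8. Stack: [0, 8]
BINARY_OP - → 0 - 8 = -8. Stack: [-8]
STORE_FAST t → t=-8. Stack: []
LOAD_FAST_LOAD_FAST t,x → push -8,-9. Stack: [-8, -9]
BINARY_OP - → -8 - -9 = 1. Stack: [1]
RETURN_VALUE → return 1.

1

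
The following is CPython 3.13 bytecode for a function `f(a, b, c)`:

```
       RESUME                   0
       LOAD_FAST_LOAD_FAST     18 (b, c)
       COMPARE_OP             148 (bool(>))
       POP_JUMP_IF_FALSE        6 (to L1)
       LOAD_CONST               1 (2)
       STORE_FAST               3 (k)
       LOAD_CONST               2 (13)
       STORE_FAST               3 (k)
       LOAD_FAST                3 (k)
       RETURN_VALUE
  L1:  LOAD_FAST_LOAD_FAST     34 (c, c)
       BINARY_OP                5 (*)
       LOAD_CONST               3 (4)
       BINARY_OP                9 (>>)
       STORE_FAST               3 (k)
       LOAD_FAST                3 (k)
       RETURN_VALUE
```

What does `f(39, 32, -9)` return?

13

LOAD_FAST_LOAD_FAST b,c → push 32,-9. Stack: [32, -9]
COMPARE_OP bool(>) → 32 vs -9 = True. Stack: [True]
POP_JUMP_IF_FALSE → pop True; no jump. Stack: []
LOAD_CONST → push 2. Stack: [2]
STORE_FAST k → k=2. Stack: []
LOAD_CONST → push 13. Stack: [13]
STORE_FAST k → k=13. Stack: []
LOAD_FAST k → push 13. Stack: [13]
RETURN_VALUE → return 13.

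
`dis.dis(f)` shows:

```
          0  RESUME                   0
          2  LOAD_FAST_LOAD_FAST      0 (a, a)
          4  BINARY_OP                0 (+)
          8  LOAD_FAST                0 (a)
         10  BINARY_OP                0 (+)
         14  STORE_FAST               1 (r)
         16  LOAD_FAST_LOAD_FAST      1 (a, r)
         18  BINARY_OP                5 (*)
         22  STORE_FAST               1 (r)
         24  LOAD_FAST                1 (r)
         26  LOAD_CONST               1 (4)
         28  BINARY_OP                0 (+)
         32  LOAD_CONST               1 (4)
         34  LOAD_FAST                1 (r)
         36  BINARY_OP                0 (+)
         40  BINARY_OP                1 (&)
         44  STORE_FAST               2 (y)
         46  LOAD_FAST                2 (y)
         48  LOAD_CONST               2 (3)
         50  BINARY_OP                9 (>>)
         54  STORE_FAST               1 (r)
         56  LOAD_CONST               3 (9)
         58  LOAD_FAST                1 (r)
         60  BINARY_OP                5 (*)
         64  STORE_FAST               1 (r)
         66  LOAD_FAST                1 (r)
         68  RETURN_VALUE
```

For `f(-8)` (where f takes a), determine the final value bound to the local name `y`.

LOAD_FAST_LOAD_FAST a,a → push -8,-8. Stack: [-8, -8]
BINARY_OP + → -8 + -8 = -16. Stack: [-16]
LOAD_FAST a → push -8. Stack: [-16, -8]
BINARY_OP + → -16 + -8 = -24. Stack: [-24]
STORE_FAST r → r=-24. Stack: []
LOAD_FAST_LOAD_FAST a,r → push -8,-24. Stack: [-8, -24]
BINARY_OP * → -8 * -24 = 192. Stack: [192]
STORE_FAST r → r=192. Stack: []
LOAD_FAST r → push 192. Stack: [192]
LOAD_CONST → push 4. Stack: [192, 4]
BINARY_OP + → 192 + 4 = 196. Stack: [196]
LOAD_CONST → push 4. Stack: [196, 4]
LOAD_FAST r → push 192. Stack: [196, 4, 192]
BINARY_OP + → 4 + 192 = 196. Stack: [196, 196]
BINARY_OP & → 196 & 196 = 196. Stack: [196]
STORE_FAST y → y=196. Stack: []
LOAD_FAST y → push 196. Stack: [196]
LOAD_CONST → push 3. Stack: [196, 3]
BINARY_OP >> → 196 >> 3 = 24. Stack: [24]
STORE_FAST r → r=24. Stack: []
LOAD_CONST → push 9. Stack: [9]
LOAD_FAST r → push 24. Stack: [9, 24]
BINARY_OP * → 9 * 24 = 216. Stack: [216]
STORE_FAST r → r=216. Stack: []
LOAD_FAST r → push 216. Stack: [216]
RETURN_VALUE → return 216.

196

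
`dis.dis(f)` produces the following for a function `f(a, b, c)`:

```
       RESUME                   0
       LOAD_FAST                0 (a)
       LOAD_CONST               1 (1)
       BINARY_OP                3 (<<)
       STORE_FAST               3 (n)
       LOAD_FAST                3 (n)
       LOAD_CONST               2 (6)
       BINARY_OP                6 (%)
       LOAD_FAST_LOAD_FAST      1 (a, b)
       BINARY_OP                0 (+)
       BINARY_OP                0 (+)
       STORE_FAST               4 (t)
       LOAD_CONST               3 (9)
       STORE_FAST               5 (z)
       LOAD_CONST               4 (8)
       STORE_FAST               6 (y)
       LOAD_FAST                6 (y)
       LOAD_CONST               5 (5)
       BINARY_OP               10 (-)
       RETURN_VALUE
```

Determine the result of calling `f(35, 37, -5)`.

LOAD_FAST a → push 35. Stack: [35]
LOAD_CONST → push 1. Stack: [35, 1]
BINARY_OP << → 35 << 1 = 70. Stack: [70]
STORE_FAST n → n=70. Stack: []
LOAD_FAST n → push 70. Stack: [70]
LOAD_CONST → push 6. Stack: [70, 6]
BINARY_OP % → 70 % 6 = 4. Stack: [4]
LOAD_FAST_LOAD_FAST a,b → push 35,37. Stack: [4, 35, 37]
BINARY_OP + → 35 + 37 = 72. Stack: [4, 72]
BINARY_OP + → 4 + 72 = 76. Stack: [76]
STORE_FAST t → t=76. Stack: []
LOAD_CONST → push 9. Stack: [9]
STORE_FAST z → z=9. Stack: []
LOAD_CONST → push 8. Stack: [8]
STORE_FAST y → y=8. Stack: []
LOAD_FAST y → push 8. Stack: [8]
LOAD_CONST → push 5. Stack: [8, 5]
BINARY_OP - → 8 - 5 = 3. Stack: [3]
RETURN_VALUE → return 3.

3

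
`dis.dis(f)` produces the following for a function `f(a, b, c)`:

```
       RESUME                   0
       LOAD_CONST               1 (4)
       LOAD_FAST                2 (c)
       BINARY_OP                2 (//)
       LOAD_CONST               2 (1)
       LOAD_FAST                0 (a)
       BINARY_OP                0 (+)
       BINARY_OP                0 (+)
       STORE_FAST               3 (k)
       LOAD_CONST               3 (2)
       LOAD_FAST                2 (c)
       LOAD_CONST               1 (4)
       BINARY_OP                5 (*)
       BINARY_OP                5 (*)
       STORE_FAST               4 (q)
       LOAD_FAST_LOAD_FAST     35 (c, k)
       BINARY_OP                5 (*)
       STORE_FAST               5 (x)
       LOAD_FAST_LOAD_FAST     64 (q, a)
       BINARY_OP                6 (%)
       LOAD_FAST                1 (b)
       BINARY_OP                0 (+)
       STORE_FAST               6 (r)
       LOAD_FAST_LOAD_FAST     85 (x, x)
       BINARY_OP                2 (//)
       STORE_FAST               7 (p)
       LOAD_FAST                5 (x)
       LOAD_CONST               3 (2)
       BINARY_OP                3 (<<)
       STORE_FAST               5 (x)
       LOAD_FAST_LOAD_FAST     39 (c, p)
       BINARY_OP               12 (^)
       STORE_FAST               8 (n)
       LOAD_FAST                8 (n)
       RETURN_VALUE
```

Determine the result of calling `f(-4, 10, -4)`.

-3

LOAD_CONST → push 4. Stack: [4]
LOAD_FAST c → push -4. Stack: [4, -4]
BINARY_OP // → 4 // -4 = -1. Stack: [-1]
LOAD_CONST → push 1. Stack: [-1, 1]
LOAD_FAST a → push -4. Stack: [-1, 1, -4]
BINARY_OP + → 1 + -4 = -3. Stack: [-1, -3]
BINARY_OP + → -1 + -3 = -4. Stack: [-4]
STORE_FAST k → k=-4. Stack: []
LOAD_CONST → push 2. Stack: [2]
LOAD_FAST c → push -4. Stack: [2, -4]
LOAD_CONST → push 4. Stack: [2, -4, 4]
BINARY_OP * → -4 * 4 = -16. Stack: [2, -16]
BINARY_OP * → 2 * -16 = -32. Stack: [-32]
STORE_FAST q → q=-32. Stack: []
LOAD_FAST_LOAD_FAST c,k → push -4,-4. Stack: [-4, -4]
BINARY_OP * → -4 * -4 = 16. Stack: [16]
STORE_FAST x → x=16. Stack: []
LOAD_FAST_LOAD_FAST q,a → push -32,-4. Stack: [-32, -4]
BINARY_OP % → -32 % -4 = 0. Stack: [0]
LOAD_FAST b → push 10. Stack: [0, 10]
BINARY_OP + → 0 + 10 = 10. Stack: [10]
STORE_FAST r → r=10. Stack: []
LOAD_FAST_LOAD_FAST x,x → push 16,16. Stack: [16, 16]
BINARY_OP // → 16 // 16 = 1. Stack: [1]
STORE_FAST p → p=1. Stack: []
LOAD_FAST x → push 16. Stack: [16]
LOAD_CONST → push 2. Stack: [16, 2]
BINARY_OP << → 16 << 2 = 64. Stack: [64]
STORE_FAST x → x=64. Stack: []
LOAD_FAST_LOAD_FAST c,p → push -4,1. Stack: [-4, 1]
BINARY_OP ^ → -4 ^ 1 = -3. Stack: [-3]
STORE_FAST n → n=-3. Stack: []
LOAD_FAST n → push -3. Stack: [-3]
RETURN_VALUE → return -3.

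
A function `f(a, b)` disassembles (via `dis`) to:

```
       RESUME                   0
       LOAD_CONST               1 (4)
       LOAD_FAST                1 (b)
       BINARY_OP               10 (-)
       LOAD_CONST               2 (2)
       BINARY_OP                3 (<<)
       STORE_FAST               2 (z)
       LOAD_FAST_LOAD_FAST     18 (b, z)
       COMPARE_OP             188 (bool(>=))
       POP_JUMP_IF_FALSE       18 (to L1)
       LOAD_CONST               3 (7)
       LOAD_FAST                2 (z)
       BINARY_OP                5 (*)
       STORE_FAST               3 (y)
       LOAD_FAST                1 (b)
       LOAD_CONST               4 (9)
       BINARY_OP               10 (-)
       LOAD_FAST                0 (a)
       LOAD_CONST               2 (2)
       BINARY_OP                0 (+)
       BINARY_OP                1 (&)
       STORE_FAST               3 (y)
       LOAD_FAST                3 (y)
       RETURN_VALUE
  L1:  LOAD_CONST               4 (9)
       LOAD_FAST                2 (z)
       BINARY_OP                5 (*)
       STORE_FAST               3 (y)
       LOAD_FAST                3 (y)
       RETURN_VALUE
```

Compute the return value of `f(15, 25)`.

16

LOAD_CONST → push 4. Stack: [4]
LOAD_FAST b → push 25. Stack: [4, 25]
BINARY_OP - → 4 - 25 = -21. Stack: [-21]
LOAD_CONST → push 2. Stack: [-21, 2]
BINARY_OP << → -21 << 2 = -84. Stack: [-84]
STORE_FAST z → z=-84. Stack: []
LOAD_FAST_LOAD_FAST b,z → push 25,-84. Stack: [25, -84]
COMPARE_OP bool(>=) → 25 vs -84 = True. Stack: [True]
POP_JUMP_IF_FALSE → pop True; no jump. Stack: []
LOAD_CONST → push 7. Stack: [7]
LOAD_FAST z → push -84. Stack: [7, -84]
BINARY_OP * → 7 * -84 = -588. Stack: [-588]
STORE_FAST y → y=-588. Stack: []
LOAD_FAST b → push 25. Stack: [25]
LOAD_CONST → push 9. Stack: [25, 9]
BINARY_OP - → 25 - 9 = 16. Stack: [16]
LOAD_FAST a → push 15. Stack: [16, 15]
LOAD_CONST → push 2. Stack: [16, 15, 2]
BINARY_OP + → 15 + 2 = 17. Stack: [16, 17]
BINARY_OP & → 16 & 17 = 16. Stack: [16]
STORE_FAST y → y=16. Stack: []
LOAD_FAST y → push 16. Stack: [16]
RETURN_VALUE → return 16.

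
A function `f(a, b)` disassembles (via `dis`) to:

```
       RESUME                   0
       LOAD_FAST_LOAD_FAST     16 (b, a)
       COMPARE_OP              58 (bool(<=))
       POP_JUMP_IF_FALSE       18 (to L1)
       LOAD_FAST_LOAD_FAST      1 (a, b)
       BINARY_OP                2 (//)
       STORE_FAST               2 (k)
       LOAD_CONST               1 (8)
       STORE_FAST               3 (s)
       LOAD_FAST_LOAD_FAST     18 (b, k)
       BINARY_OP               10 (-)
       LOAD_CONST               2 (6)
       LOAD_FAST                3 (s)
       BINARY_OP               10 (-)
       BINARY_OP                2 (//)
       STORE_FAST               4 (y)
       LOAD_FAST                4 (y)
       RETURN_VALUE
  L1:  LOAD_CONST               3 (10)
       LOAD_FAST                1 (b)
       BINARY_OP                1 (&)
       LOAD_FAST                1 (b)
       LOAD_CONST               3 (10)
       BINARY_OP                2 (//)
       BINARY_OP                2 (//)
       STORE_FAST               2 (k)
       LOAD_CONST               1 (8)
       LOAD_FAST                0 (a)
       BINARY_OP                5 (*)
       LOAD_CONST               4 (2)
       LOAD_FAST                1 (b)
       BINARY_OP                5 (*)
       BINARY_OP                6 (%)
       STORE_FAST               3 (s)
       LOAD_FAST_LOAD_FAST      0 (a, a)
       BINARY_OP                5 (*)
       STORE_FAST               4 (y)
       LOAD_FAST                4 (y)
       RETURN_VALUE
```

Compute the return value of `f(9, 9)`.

-4

LOAD_FAST_LOAD_FAST b,a → push 9,9. Stack: [9, 9]
COMPARE_OP bool(<=) → 9 vs 9 = True. Stack: [True]
POP_JUMP_IF_FALSE → pop True; no jump. Stack: []
LOAD_FAST_LOAD_FAST a,b → push 9,9. Stack: [9, 9]
BINARY_OP // → 9 // 9 = 1. Stack: [1]
STORE_FAST k → k=1. Stack: []
LOAD_CONST → push 8. Stack: [8]
STORE_FAST s → s=8. Stack: []
LOAD_FAST_LOAD_FAST b,k → push 9,1. Stack: [9, 1]
BINARY_OP - → 9 - 1 = 8. Stack: [8]
LOAD_CONST → push 6. Stack: [8, 6]
LOAD_FAST s → push 8. Stack: [8, 6, 8]
BINARY_OP - → 6 - 8 = -2. Stack: [8, -2]
BINARY_OP // → 8 // -2 = -4. Stack: [-4]
STORE_FAST y → y=-4. Stack: []
LOAD_FAST y → push -4. Stack: [-4]
RETURN_VALUE → return -4.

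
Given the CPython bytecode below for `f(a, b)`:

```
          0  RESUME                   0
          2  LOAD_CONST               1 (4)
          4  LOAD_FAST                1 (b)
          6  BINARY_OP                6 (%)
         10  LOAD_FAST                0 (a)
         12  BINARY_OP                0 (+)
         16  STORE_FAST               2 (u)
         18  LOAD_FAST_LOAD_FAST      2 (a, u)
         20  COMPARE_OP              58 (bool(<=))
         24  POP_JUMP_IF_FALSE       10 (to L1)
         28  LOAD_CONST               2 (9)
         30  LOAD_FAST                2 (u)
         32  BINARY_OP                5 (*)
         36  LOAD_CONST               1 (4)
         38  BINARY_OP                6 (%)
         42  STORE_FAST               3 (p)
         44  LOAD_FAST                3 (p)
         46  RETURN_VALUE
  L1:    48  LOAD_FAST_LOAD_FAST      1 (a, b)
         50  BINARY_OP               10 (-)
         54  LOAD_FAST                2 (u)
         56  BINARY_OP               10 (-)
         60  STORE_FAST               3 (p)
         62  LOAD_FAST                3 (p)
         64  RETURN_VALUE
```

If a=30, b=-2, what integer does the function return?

LOAD_CONST → push 4. Stack: [4]
LOAD_FAST b → push -2. Stack: [4, -2]
BINARY_OP % → 4 % -2 = 0. Stack: [0]
LOAD_FAST a → push 30. Stack: [0, 30]
BINARY_OP + → 0 + 30 = 30. Stack: [30]
STORE_FAST u → u=30. Stack: []
LOAD_FAST_LOAD_FAST a,u → push 30,30. Stack: [30, 30]
COMPARE_OP bool(<=) → 30 vs 30 = True. Stack: [True]
POP_JUMP_IF_FALSE → pop True; no jump. Stack: []
LOAD_CONST → push 9. Stack: [9]
LOAD_FAST u → push 30. Stack: [9, 30]
BINARY_OP * → 9 * 30 = 270. Stack: [270]
LOAD_CONST → push 4. Stack: [270, 4]
BINARY_OP % → 270 % 4 = 2. Stack: [2]
STORE_FAST p → p=2. Stack: []
LOAD_FAST p → push 2. Stack: [2]
RETURN_VALUE → return 2.

2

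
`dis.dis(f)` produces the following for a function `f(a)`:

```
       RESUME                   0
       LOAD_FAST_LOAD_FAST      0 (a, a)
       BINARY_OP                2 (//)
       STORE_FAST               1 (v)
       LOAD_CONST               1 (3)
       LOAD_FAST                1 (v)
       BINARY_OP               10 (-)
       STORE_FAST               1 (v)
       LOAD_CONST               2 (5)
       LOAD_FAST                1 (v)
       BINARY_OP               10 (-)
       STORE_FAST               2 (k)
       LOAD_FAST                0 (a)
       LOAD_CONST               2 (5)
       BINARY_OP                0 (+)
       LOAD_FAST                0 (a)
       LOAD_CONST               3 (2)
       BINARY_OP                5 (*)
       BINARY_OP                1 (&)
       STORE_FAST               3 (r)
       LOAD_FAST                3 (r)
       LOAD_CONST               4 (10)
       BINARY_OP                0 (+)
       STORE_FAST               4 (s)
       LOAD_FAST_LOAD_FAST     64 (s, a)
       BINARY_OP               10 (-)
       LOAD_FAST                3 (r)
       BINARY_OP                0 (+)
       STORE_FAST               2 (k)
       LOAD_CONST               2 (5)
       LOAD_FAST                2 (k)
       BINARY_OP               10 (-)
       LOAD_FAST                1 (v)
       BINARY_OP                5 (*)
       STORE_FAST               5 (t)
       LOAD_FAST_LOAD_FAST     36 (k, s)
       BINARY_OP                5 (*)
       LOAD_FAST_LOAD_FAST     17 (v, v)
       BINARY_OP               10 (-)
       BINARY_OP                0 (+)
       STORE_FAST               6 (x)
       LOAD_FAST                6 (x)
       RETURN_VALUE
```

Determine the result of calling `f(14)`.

728

LOAD_FAST_LOAD_FAST a,a → push 14,14. Stack: [14, 14]
BINARY_OP // → 14 // 14 = 1. Stack: [1]
STORE_FAST v → v=1. Stack: []
LOAD_CONST → push 3. Stack: [3]
LOAD_FAST v → push 1. Stack: [3, 1]
BINARY_OP - → 3 - 1 = 2. Stack: [2]
STORE_FAST v → v=2. Stack: []
LOAD_CONST → push 5. Stack: [5]
LOAD_FAST v → push 2. Stack: [5, 2]
BINARY_OP - → 5 - 2 = 3. Stack: [3]
STORE_FAST k → k=3. Stack: []
LOAD_FAST a → push 14. Stack: [14]
LOAD_CONST → push 5. Stack: [14, 5]
BINARY_OP + → 14 + 5 = 19. Stack: [19]
LOAD_FAST a → push 14. Stack: [19, 14]
LOAD_CONST → push 2. Stack: [19, 14, 2]
BINARY_OP * → 14 * 2 = 28. Stack: [19, 28]
BINARY_OP & → 19 & 28 = 16. Stack: [16]
STORE_FAST r → r=16. Stack: []
LOAD_FAST r → push 16. Stack: [16]
LOAD_CONST → push 10. Stack: [16, 10]
BINARY_OP + → 16 + 10 = 26. Stack: [26]
STORE_FAST s → s=26. Stack: []
LOAD_FAST_LOAD_FAST s,a → push 26,14. Stack: [26, 14]
BINARY_OP - → 26 - 14 = 12. Stack: [12]
LOAD_FAST r → push 16. Stack: [12, 16]
BINARY_OP + → 12 + 16 = 28. Stack: [28]
STORE_FAST k → k=28. Stack: []
LOAD_CONST → push 5. Stack: [5]
LOAD_FAST k → push 28. Stack: [5, 28]
BINARY_OP - → 5 - 28 = -23. Stack: [-23]
LOAD_FAST v → push 2. Stack: [-23, 2]
BINARY_OP * → -23 * 2 = -46. Stack: [-46]
STORE_FAST t → t=-46. Stack: []
LOAD_FAST_LOAD_FAST k,s → push 28,26. Stack: [28, 26]
BINARY_OP * → 28 * 26 = 728. Stack: [728]
LOAD_FAST_LOAD_FAST v,v → push 2,2. Stack: [728, 2, 2]
BINARY_OP - → 2 - 2 = 0. Stack: [728, 0]
BINARY_OP + → 728 + 0 = 728. Stack: [728]
STORE_FAST x → x=728. Stack: []
LOAD_FAST x → push 728. Stack: [728]
RETURN_VALUE → return 728.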